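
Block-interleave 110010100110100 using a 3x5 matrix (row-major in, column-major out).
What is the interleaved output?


Matrix:
  11001
  01001
  10100
Read columns: 101110001000110

101110001000110


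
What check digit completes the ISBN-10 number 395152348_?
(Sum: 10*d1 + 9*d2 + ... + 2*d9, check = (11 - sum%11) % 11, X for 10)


Weighted sum: 238
238 mod 11 = 7

Check digit: 4


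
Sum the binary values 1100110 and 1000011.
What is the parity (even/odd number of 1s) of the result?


1100110 = 102
1000011 = 67
Sum = 169 = 10101001
1s count = 4

even parity (4 ones in 10101001)


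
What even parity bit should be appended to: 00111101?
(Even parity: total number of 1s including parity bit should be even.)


Number of 1s in data: 5
Parity bit: 1

1


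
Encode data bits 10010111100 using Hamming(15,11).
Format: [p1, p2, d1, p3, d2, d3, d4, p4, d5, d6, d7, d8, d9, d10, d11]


Parity bits: p1=0, p2=0, p3=1, p4=0

001100100111100


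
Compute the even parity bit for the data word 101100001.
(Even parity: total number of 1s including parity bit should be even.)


Number of 1s in data: 4
Parity bit: 0

0


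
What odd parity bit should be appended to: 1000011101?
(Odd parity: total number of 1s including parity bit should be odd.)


Number of 1s in data: 5
Parity bit: 0

0


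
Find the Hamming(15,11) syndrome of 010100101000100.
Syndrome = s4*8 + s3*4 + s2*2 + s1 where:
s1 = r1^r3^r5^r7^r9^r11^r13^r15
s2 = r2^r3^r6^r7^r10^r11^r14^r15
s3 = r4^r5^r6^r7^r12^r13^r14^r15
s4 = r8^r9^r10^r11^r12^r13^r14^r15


s1=1, s2=0, s3=1, s4=0

Syndrome = 5 (error at position 5)


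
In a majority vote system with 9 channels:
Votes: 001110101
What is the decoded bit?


Ones: 5 out of 9
Threshold: 5

1 (5/9 voted 1)


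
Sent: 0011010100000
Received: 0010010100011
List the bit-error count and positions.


XOR: 0001000000011

3 error(s) at position(s): 3, 11, 12


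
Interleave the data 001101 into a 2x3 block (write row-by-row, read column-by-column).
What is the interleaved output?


Matrix:
  001
  101
Read columns: 010011

010011


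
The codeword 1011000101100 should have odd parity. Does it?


Number of 1s: 6

No, parity error (6 ones)


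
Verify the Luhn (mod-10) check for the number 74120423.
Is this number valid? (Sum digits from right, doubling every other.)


Luhn sum = 24
24 mod 10 = 4

Invalid (Luhn sum mod 10 = 4)


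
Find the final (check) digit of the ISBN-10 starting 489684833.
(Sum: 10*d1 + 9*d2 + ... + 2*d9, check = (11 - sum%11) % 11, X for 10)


Weighted sum: 341
341 mod 11 = 0

Check digit: 0


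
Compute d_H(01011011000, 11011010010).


XOR: 10000001010
Count of 1s: 3

3


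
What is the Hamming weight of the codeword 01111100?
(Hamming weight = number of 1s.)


Counting 1s in 01111100

5


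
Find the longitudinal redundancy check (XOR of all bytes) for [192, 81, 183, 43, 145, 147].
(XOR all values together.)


XOR chain: 192 ^ 81 ^ 183 ^ 43 ^ 145 ^ 147 = 15

15


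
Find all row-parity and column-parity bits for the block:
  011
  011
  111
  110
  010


Row parities: 00101
Column parities: 011

Row P: 00101, Col P: 011, Corner: 0


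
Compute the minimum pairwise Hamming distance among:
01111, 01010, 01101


Comparing all pairs, minimum distance: 1
Can detect 0 errors, correct 0 errors

1


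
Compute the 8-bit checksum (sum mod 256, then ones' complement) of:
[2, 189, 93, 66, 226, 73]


Sum = 649 mod 256 = 137
Complement = 118

118


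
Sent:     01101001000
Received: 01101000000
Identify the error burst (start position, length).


XOR: 00000001000

Burst at position 7, length 1


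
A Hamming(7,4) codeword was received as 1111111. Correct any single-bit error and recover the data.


Syndrome = 0: no error detected

Data: 1111 (no errors)


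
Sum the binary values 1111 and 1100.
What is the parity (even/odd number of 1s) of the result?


1111 = 15
1100 = 12
Sum = 27 = 11011
1s count = 4

even parity (4 ones in 11011)


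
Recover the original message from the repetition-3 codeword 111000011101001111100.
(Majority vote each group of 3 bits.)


Groups: 111, 000, 011, 101, 001, 111, 100
Majority votes: 1011010

1011010


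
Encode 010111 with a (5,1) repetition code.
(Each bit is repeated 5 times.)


Each bit -> 5 copies

000001111100000111111111111111


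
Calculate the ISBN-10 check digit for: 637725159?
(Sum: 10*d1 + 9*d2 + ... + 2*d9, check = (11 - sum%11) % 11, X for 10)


Weighted sum: 266
266 mod 11 = 2

Check digit: 9


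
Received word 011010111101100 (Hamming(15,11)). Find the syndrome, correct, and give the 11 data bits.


Syndrome = 9: error at position 9

Data: 11010101100 (corrected bit 9)


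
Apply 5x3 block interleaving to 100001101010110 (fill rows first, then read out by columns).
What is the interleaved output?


Matrix:
  100
  001
  101
  010
  110
Read columns: 101010001101100

101010001101100


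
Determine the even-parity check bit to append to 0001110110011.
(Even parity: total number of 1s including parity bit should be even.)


Number of 1s in data: 7
Parity bit: 1

1


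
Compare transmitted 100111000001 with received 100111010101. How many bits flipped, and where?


XOR: 000000010100

2 error(s) at position(s): 7, 9


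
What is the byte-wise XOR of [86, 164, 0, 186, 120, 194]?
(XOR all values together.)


XOR chain: 86 ^ 164 ^ 0 ^ 186 ^ 120 ^ 194 = 242

242


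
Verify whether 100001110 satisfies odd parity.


Number of 1s: 4

No, parity error (4 ones)


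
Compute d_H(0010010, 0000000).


XOR: 0010010
Count of 1s: 2

2


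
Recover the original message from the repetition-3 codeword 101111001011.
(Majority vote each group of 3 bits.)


Groups: 101, 111, 001, 011
Majority votes: 1101

1101


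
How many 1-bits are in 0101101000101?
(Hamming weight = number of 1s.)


Counting 1s in 0101101000101

6


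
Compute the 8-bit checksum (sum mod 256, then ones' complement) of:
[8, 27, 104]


Sum = 139 mod 256 = 139
Complement = 116

116


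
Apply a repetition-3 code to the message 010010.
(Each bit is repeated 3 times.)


Each bit -> 3 copies

000111000000111000


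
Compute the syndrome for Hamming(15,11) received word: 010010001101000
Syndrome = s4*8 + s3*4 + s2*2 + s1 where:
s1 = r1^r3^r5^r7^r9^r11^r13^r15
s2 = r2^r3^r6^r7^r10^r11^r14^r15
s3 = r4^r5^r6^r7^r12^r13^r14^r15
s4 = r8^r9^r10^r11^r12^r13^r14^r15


s1=0, s2=0, s3=0, s4=1

Syndrome = 8 (error at position 8)


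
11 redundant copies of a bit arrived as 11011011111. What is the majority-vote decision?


Ones: 9 out of 11
Threshold: 6

1 (9/11 voted 1)


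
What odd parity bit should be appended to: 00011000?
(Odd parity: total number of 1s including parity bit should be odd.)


Number of 1s in data: 2
Parity bit: 1

1


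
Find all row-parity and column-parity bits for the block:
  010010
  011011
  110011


Row parities: 000
Column parities: 111010

Row P: 000, Col P: 111010, Corner: 0


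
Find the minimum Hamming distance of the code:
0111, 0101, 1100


Comparing all pairs, minimum distance: 1
Can detect 0 errors, correct 0 errors

1


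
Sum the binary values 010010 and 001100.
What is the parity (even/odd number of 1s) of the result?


010010 = 18
001100 = 12
Sum = 30 = 11110
1s count = 4

even parity (4 ones in 11110)


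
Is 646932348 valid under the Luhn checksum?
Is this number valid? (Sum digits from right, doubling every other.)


Luhn sum = 55
55 mod 10 = 5

Invalid (Luhn sum mod 10 = 5)


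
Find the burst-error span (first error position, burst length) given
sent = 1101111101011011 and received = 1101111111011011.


XOR: 0000000010000000

Burst at position 8, length 1


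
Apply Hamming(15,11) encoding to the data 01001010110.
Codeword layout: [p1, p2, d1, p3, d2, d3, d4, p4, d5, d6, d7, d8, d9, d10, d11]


Parity bits: p1=0, p2=0, p3=1, p4=0

000110001010110


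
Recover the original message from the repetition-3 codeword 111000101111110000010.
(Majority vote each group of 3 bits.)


Groups: 111, 000, 101, 111, 110, 000, 010
Majority votes: 1011100

1011100


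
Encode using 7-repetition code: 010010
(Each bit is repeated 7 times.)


Each bit -> 7 copies

000000011111110000000000000011111110000000


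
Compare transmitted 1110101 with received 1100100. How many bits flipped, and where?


XOR: 0010001

2 error(s) at position(s): 2, 6


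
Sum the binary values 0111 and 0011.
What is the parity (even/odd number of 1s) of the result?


0111 = 7
0011 = 3
Sum = 10 = 1010
1s count = 2

even parity (2 ones in 1010)


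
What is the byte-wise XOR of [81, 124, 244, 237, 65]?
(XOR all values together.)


XOR chain: 81 ^ 124 ^ 244 ^ 237 ^ 65 = 117

117


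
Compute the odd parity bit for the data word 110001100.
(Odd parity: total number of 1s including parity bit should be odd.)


Number of 1s in data: 4
Parity bit: 1

1


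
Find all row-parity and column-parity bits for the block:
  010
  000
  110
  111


Row parities: 1001
Column parities: 011

Row P: 1001, Col P: 011, Corner: 0


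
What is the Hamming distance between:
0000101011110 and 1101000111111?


XOR: 1101101100001
Count of 1s: 7

7


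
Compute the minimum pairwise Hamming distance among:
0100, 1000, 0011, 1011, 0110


Comparing all pairs, minimum distance: 1
Can detect 0 errors, correct 0 errors

1


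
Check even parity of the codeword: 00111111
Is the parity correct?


Number of 1s: 6

Yes, parity is correct (6 ones)


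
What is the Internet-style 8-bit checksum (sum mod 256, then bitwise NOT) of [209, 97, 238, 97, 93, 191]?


Sum = 925 mod 256 = 157
Complement = 98

98


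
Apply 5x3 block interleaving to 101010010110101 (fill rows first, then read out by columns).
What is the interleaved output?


Matrix:
  101
  010
  010
  110
  101
Read columns: 100110111010001

100110111010001


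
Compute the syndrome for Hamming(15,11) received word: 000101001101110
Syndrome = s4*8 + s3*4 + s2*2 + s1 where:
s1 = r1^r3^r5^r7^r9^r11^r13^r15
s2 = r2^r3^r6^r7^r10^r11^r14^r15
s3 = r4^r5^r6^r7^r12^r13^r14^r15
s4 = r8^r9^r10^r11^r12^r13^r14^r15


s1=0, s2=1, s3=1, s4=1

Syndrome = 14 (error at position 14)


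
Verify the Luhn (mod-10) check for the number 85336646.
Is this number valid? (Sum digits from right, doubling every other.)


Luhn sum = 44
44 mod 10 = 4

Invalid (Luhn sum mod 10 = 4)


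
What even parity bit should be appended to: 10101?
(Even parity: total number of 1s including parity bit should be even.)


Number of 1s in data: 3
Parity bit: 1

1


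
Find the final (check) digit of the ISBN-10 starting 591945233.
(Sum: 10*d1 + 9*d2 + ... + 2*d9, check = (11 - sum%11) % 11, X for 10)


Weighted sum: 274
274 mod 11 = 10

Check digit: 1


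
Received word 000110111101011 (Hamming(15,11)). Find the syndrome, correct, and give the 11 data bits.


Syndrome = 0: no error detected

Data: 01011101011 (no errors)


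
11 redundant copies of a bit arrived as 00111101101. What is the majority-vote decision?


Ones: 7 out of 11
Threshold: 6

1 (7/11 voted 1)


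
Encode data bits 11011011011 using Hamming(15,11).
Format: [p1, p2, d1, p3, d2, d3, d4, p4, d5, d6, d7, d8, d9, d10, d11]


Parity bits: p1=0, p2=1, p3=1, p4=1

011110111011011


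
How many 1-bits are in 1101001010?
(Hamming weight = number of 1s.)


Counting 1s in 1101001010

5


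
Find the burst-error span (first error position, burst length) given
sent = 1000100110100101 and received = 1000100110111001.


XOR: 0000000000011100

Burst at position 11, length 3


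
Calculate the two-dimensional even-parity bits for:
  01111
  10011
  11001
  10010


Row parities: 0110
Column parities: 10111

Row P: 0110, Col P: 10111, Corner: 0


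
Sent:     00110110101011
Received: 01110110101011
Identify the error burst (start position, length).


XOR: 01000000000000

Burst at position 1, length 1


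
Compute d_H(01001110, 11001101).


XOR: 10000011
Count of 1s: 3

3


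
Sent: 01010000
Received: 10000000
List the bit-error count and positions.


XOR: 11010000

3 error(s) at position(s): 0, 1, 3


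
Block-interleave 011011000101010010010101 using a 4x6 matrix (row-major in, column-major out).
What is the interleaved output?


Matrix:
  011011
  000101
  010010
  010101
Read columns: 000010111000010110101101

000010111000010110101101


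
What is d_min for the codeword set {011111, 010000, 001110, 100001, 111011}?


Comparing all pairs, minimum distance: 2
Can detect 1 errors, correct 0 errors

2


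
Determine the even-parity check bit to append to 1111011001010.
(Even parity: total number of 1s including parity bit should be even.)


Number of 1s in data: 8
Parity bit: 0

0


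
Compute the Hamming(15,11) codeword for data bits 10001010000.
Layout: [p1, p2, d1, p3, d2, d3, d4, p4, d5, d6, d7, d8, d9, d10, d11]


Parity bits: p1=1, p2=0, p3=0, p4=0

101000001010000


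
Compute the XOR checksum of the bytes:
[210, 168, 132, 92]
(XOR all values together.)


XOR chain: 210 ^ 168 ^ 132 ^ 92 = 162

162


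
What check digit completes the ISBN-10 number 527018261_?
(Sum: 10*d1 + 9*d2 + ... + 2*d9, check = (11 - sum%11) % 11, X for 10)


Weighted sum: 198
198 mod 11 = 0

Check digit: 0


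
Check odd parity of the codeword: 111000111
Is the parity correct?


Number of 1s: 6

No, parity error (6 ones)


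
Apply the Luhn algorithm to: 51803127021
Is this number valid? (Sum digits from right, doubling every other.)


Luhn sum = 32
32 mod 10 = 2

Invalid (Luhn sum mod 10 = 2)


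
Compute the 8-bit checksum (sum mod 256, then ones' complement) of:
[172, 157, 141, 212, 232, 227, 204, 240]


Sum = 1585 mod 256 = 49
Complement = 206

206


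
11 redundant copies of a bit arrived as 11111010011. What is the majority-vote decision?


Ones: 8 out of 11
Threshold: 6

1 (8/11 voted 1)


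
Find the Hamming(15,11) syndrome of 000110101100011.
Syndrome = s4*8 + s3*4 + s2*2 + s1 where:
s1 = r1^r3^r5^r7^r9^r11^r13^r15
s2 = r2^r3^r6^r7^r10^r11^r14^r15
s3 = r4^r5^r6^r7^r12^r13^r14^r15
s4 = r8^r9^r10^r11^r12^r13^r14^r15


s1=0, s2=0, s3=1, s4=0

Syndrome = 4 (error at position 4)


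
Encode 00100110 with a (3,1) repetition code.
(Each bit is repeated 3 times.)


Each bit -> 3 copies

000000111000000111111000


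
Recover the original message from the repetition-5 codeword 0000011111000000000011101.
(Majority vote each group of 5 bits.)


Groups: 00000, 11111, 00000, 00000, 11101
Majority votes: 01001

01001


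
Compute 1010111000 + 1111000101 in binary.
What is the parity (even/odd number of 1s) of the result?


1010111000 = 696
1111000101 = 965
Sum = 1661 = 11001111101
1s count = 8

even parity (8 ones in 11001111101)


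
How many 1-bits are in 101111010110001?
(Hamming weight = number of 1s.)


Counting 1s in 101111010110001

9


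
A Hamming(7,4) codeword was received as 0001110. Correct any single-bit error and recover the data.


Syndrome = 7: error at position 7

Data: 0111 (corrected bit 7)


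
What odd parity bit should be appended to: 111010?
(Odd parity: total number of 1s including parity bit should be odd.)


Number of 1s in data: 4
Parity bit: 1

1


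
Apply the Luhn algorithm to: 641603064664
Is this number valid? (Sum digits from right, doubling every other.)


Luhn sum = 45
45 mod 10 = 5

Invalid (Luhn sum mod 10 = 5)


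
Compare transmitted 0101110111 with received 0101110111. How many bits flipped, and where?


XOR: 0000000000

0 errors (received matches sent)


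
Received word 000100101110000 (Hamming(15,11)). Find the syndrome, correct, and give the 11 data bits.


Syndrome = 11: error at position 11

Data: 00011100000 (corrected bit 11)


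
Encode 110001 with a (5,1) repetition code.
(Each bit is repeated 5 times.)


Each bit -> 5 copies

111111111100000000000000011111


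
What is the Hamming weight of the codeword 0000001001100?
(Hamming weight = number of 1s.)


Counting 1s in 0000001001100

3


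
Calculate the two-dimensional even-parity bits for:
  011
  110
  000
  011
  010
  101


Row parities: 000010
Column parities: 001

Row P: 000010, Col P: 001, Corner: 1


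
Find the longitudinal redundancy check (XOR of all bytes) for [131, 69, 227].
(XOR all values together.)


XOR chain: 131 ^ 69 ^ 227 = 37

37


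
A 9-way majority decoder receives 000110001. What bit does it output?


Ones: 3 out of 9
Threshold: 5

0 (3/9 voted 1)


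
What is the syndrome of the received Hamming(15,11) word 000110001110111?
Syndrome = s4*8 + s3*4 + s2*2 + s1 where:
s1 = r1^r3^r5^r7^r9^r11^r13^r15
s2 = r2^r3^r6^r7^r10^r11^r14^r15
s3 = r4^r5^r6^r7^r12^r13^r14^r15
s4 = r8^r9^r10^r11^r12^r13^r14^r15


s1=1, s2=0, s3=1, s4=0

Syndrome = 5 (error at position 5)


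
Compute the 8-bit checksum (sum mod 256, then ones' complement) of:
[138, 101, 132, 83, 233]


Sum = 687 mod 256 = 175
Complement = 80

80


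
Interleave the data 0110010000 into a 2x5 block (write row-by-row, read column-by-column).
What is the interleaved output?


Matrix:
  01100
  10000
Read columns: 0110100000

0110100000


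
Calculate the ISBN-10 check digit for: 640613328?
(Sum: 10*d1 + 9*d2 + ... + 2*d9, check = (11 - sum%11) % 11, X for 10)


Weighted sum: 193
193 mod 11 = 6

Check digit: 5


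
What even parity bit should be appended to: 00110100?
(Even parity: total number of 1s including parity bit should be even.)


Number of 1s in data: 3
Parity bit: 1

1


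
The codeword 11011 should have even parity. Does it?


Number of 1s: 4

Yes, parity is correct (4 ones)


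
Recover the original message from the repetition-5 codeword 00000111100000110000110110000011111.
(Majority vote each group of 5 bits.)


Groups: 00000, 11110, 00001, 10000, 11011, 00000, 11111
Majority votes: 0100101

0100101


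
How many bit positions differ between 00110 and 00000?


XOR: 00110
Count of 1s: 2

2


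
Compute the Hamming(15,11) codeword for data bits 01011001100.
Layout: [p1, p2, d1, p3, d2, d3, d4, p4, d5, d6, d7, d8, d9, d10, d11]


Parity bits: p1=0, p2=1, p3=0, p4=1

010010111001100


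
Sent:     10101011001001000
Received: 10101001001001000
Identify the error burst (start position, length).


XOR: 00000010000000000

Burst at position 6, length 1


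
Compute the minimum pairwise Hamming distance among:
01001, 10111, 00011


Comparing all pairs, minimum distance: 2
Can detect 1 errors, correct 0 errors

2


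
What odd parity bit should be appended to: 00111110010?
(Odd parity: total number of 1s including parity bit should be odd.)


Number of 1s in data: 6
Parity bit: 1

1


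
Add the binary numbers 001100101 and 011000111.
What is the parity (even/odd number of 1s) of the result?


001100101 = 101
011000111 = 199
Sum = 300 = 100101100
1s count = 4

even parity (4 ones in 100101100)


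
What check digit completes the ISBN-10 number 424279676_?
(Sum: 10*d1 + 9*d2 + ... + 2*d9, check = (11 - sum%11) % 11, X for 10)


Weighted sum: 248
248 mod 11 = 6

Check digit: 5


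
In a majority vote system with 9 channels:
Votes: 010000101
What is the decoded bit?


Ones: 3 out of 9
Threshold: 5

0 (3/9 voted 1)


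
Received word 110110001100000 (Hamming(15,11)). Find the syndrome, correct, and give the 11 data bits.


Syndrome = 1: error at position 1

Data: 01001100000 (corrected bit 1)


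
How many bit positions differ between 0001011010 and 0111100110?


XOR: 0110111100
Count of 1s: 6

6


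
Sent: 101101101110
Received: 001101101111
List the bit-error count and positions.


XOR: 100000000001

2 error(s) at position(s): 0, 11


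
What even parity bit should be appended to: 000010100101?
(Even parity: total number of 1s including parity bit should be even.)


Number of 1s in data: 4
Parity bit: 0

0


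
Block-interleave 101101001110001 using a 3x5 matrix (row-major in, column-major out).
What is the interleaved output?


Matrix:
  10110
  10011
  10001
Read columns: 111000100110011

111000100110011


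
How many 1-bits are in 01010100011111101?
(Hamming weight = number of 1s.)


Counting 1s in 01010100011111101

10


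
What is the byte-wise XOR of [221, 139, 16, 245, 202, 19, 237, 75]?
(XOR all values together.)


XOR chain: 221 ^ 139 ^ 16 ^ 245 ^ 202 ^ 19 ^ 237 ^ 75 = 204

204


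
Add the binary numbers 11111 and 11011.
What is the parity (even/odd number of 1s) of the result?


11111 = 31
11011 = 27
Sum = 58 = 111010
1s count = 4

even parity (4 ones in 111010)


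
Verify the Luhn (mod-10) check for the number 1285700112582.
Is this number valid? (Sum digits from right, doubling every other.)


Luhn sum = 42
42 mod 10 = 2

Invalid (Luhn sum mod 10 = 2)


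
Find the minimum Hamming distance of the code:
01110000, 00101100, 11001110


Comparing all pairs, minimum distance: 4
Can detect 3 errors, correct 1 errors

4


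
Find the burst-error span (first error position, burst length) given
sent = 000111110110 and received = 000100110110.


XOR: 000011000000

Burst at position 4, length 2


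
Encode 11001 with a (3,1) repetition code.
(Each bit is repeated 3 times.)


Each bit -> 3 copies

111111000000111


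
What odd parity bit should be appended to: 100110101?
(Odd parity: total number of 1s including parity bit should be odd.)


Number of 1s in data: 5
Parity bit: 0

0


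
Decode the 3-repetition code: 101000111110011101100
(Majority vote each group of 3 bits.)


Groups: 101, 000, 111, 110, 011, 101, 100
Majority votes: 1011110

1011110


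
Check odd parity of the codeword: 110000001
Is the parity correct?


Number of 1s: 3

Yes, parity is correct (3 ones)


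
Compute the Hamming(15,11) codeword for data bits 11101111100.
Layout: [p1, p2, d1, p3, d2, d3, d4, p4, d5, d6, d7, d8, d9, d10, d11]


Parity bits: p1=1, p2=0, p3=0, p4=1

101011011111100


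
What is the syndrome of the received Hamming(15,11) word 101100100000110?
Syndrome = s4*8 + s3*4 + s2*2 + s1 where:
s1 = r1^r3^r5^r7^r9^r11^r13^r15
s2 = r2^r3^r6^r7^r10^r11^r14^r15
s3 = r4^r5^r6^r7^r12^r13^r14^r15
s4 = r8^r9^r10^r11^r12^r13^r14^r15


s1=0, s2=1, s3=0, s4=0

Syndrome = 2 (error at position 2)


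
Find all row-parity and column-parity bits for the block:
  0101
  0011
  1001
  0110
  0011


Row parities: 00000
Column parities: 1010

Row P: 00000, Col P: 1010, Corner: 0


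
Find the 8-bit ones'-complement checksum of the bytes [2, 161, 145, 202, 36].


Sum = 546 mod 256 = 34
Complement = 221

221


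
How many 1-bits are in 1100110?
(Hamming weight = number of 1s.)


Counting 1s in 1100110

4


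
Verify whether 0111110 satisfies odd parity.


Number of 1s: 5

Yes, parity is correct (5 ones)


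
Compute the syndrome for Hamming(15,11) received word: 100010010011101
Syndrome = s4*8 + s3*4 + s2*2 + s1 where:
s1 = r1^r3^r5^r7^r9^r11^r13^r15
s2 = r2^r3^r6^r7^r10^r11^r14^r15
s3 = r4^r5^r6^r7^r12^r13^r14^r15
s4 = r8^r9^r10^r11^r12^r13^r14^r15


s1=1, s2=0, s3=0, s4=1

Syndrome = 9 (error at position 9)


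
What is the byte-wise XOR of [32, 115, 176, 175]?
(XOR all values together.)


XOR chain: 32 ^ 115 ^ 176 ^ 175 = 76

76


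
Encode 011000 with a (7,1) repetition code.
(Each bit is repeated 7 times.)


Each bit -> 7 copies

000000011111111111111000000000000000000000


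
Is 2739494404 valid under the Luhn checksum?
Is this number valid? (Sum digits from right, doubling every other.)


Luhn sum = 59
59 mod 10 = 9

Invalid (Luhn sum mod 10 = 9)


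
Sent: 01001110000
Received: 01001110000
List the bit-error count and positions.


XOR: 00000000000

0 errors (received matches sent)


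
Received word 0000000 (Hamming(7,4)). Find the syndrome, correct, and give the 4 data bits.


Syndrome = 0: no error detected

Data: 0000 (no errors)


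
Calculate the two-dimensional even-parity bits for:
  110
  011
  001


Row parities: 001
Column parities: 100

Row P: 001, Col P: 100, Corner: 1


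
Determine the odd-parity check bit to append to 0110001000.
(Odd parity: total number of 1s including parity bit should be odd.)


Number of 1s in data: 3
Parity bit: 0

0


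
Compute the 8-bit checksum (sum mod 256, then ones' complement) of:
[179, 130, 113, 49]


Sum = 471 mod 256 = 215
Complement = 40

40


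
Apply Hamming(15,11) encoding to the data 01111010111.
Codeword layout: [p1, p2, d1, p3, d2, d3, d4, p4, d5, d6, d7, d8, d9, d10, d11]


Parity bits: p1=0, p2=1, p3=0, p4=1

010011111010111


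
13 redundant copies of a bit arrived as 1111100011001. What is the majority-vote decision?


Ones: 8 out of 13
Threshold: 7

1 (8/13 voted 1)


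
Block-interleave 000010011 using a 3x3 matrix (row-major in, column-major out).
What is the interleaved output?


Matrix:
  000
  010
  011
Read columns: 000011001

000011001


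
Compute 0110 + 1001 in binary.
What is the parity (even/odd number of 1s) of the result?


0110 = 6
1001 = 9
Sum = 15 = 1111
1s count = 4

even parity (4 ones in 1111)


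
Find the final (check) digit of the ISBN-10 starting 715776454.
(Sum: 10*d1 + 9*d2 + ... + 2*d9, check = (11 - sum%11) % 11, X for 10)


Weighted sum: 279
279 mod 11 = 4

Check digit: 7


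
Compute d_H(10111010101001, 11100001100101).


XOR: 01011011001100
Count of 1s: 7

7


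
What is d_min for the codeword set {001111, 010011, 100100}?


Comparing all pairs, minimum distance: 3
Can detect 2 errors, correct 1 errors

3


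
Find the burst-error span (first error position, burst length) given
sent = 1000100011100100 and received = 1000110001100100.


XOR: 0000010010000000

Burst at position 5, length 4


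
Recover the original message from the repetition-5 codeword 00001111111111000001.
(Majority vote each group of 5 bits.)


Groups: 00001, 11111, 11110, 00001
Majority votes: 0110

0110


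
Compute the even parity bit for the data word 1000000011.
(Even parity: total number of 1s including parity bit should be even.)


Number of 1s in data: 3
Parity bit: 1

1


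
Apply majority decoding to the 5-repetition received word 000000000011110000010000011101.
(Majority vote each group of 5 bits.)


Groups: 00000, 00000, 11110, 00001, 00000, 11101
Majority votes: 001001

001001


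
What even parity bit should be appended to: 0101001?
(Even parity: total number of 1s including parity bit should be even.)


Number of 1s in data: 3
Parity bit: 1

1


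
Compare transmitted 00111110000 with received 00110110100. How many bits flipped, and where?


XOR: 00001000100

2 error(s) at position(s): 4, 8


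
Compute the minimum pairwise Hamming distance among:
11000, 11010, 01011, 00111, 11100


Comparing all pairs, minimum distance: 1
Can detect 0 errors, correct 0 errors

1


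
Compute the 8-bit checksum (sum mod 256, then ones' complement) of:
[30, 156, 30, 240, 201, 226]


Sum = 883 mod 256 = 115
Complement = 140

140


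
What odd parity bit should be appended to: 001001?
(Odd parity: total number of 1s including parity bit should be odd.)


Number of 1s in data: 2
Parity bit: 1

1


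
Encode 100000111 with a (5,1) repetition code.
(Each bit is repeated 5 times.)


Each bit -> 5 copies

111110000000000000000000000000111111111111111


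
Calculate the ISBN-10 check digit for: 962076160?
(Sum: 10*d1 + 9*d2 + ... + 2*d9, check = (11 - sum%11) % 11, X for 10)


Weighted sum: 254
254 mod 11 = 1

Check digit: X


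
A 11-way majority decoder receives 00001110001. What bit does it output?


Ones: 4 out of 11
Threshold: 6

0 (4/11 voted 1)


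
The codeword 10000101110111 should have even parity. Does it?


Number of 1s: 8

Yes, parity is correct (8 ones)


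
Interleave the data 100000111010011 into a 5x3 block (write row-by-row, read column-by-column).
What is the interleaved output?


Matrix:
  100
  000
  111
  010
  011
Read columns: 101000011100101

101000011100101


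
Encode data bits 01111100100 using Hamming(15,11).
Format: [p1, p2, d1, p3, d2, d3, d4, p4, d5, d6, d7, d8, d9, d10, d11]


Parity bits: p1=0, p2=1, p3=0, p4=1

010011111100100


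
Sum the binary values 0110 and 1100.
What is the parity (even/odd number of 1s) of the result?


0110 = 6
1100 = 12
Sum = 18 = 10010
1s count = 2

even parity (2 ones in 10010)


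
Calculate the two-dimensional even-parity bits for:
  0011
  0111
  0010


Row parities: 011
Column parities: 0110

Row P: 011, Col P: 0110, Corner: 0


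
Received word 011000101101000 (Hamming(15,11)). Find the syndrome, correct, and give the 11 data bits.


Syndrome = 9: error at position 9

Data: 10010101000 (corrected bit 9)


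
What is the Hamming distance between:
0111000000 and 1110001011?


XOR: 1001001011
Count of 1s: 5

5


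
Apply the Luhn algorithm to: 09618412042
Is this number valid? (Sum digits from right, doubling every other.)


Luhn sum = 48
48 mod 10 = 8

Invalid (Luhn sum mod 10 = 8)


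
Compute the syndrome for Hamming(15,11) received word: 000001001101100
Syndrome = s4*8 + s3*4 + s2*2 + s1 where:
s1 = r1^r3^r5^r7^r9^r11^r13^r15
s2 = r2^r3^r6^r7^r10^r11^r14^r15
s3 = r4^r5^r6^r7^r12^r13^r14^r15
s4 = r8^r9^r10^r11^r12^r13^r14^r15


s1=0, s2=0, s3=1, s4=0

Syndrome = 4 (error at position 4)


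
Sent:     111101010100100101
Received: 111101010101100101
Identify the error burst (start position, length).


XOR: 000000000001000000

Burst at position 11, length 1


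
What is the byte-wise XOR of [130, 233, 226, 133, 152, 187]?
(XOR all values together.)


XOR chain: 130 ^ 233 ^ 226 ^ 133 ^ 152 ^ 187 = 47

47


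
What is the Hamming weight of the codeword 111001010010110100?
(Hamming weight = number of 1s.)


Counting 1s in 111001010010110100

9


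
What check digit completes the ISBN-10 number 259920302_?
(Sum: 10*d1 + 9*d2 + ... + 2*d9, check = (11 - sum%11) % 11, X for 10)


Weighted sum: 228
228 mod 11 = 8

Check digit: 3


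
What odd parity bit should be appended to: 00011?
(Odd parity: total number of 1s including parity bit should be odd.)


Number of 1s in data: 2
Parity bit: 1

1


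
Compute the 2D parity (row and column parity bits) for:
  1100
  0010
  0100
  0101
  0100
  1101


Row parities: 011011
Column parities: 0110

Row P: 011011, Col P: 0110, Corner: 0


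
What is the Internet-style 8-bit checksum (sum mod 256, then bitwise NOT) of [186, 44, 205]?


Sum = 435 mod 256 = 179
Complement = 76

76


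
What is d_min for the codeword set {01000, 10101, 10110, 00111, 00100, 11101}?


Comparing all pairs, minimum distance: 1
Can detect 0 errors, correct 0 errors

1


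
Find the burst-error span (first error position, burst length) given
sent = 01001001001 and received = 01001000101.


XOR: 00000001100

Burst at position 7, length 2


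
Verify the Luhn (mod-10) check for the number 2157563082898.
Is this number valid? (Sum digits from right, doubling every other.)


Luhn sum = 62
62 mod 10 = 2

Invalid (Luhn sum mod 10 = 2)


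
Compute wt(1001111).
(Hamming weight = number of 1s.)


Counting 1s in 1001111

5


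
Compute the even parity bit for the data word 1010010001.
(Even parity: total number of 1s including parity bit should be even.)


Number of 1s in data: 4
Parity bit: 0

0


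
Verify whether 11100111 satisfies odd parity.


Number of 1s: 6

No, parity error (6 ones)


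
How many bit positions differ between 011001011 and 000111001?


XOR: 011110010
Count of 1s: 5

5


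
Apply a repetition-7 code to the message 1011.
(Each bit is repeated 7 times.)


Each bit -> 7 copies

1111111000000011111111111111


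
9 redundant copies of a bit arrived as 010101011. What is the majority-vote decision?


Ones: 5 out of 9
Threshold: 5

1 (5/9 voted 1)


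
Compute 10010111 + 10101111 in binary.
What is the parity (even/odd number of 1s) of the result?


10010111 = 151
10101111 = 175
Sum = 326 = 101000110
1s count = 4

even parity (4 ones in 101000110)


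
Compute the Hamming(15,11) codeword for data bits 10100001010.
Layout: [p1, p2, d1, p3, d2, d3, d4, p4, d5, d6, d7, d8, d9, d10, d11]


Parity bits: p1=1, p2=1, p3=1, p4=0

111101000001010


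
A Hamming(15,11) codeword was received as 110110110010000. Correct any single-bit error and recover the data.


Syndrome = 6: error at position 6

Data: 01110010000 (corrected bit 6)


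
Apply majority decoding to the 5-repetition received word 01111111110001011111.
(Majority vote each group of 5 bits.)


Groups: 01111, 11111, 00010, 11111
Majority votes: 1101

1101


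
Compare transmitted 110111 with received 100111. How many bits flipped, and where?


XOR: 010000

1 error(s) at position(s): 1


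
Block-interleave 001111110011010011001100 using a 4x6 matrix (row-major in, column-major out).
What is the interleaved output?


Matrix:
  001111
  110011
  010011
  001100
Read columns: 010001101001100111101110

010001101001100111101110


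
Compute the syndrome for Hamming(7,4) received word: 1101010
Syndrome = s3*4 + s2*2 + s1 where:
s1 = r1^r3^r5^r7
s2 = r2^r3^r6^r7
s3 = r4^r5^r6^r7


s1=1, s2=0, s3=0

Syndrome = 1 (error at position 1)


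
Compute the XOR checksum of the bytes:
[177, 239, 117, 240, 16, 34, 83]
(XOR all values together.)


XOR chain: 177 ^ 239 ^ 117 ^ 240 ^ 16 ^ 34 ^ 83 = 186

186


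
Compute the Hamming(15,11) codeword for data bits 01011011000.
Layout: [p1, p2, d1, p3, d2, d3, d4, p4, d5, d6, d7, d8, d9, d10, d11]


Parity bits: p1=0, p2=0, p3=1, p4=1

000110111011000


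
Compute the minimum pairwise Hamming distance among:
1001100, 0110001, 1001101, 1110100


Comparing all pairs, minimum distance: 1
Can detect 0 errors, correct 0 errors

1


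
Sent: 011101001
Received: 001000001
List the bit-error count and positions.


XOR: 010101000

3 error(s) at position(s): 1, 3, 5


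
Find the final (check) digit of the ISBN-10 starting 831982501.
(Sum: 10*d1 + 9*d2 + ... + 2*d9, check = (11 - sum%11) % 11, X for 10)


Weighted sum: 258
258 mod 11 = 5

Check digit: 6


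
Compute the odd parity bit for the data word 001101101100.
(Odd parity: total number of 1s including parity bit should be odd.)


Number of 1s in data: 6
Parity bit: 1

1


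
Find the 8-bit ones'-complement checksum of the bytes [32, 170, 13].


Sum = 215 mod 256 = 215
Complement = 40

40


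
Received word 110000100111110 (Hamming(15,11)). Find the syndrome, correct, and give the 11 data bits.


Syndrome = 10: error at position 10

Data: 00010011110 (corrected bit 10)


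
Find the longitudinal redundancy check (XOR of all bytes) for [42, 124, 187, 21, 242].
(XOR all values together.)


XOR chain: 42 ^ 124 ^ 187 ^ 21 ^ 242 = 10

10


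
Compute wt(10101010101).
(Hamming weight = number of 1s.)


Counting 1s in 10101010101

6


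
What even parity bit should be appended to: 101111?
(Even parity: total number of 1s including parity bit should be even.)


Number of 1s in data: 5
Parity bit: 1

1


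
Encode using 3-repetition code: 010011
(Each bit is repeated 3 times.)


Each bit -> 3 copies

000111000000111111


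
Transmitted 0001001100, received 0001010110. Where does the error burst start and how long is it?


XOR: 0000011010

Burst at position 5, length 4


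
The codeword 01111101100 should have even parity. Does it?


Number of 1s: 7

No, parity error (7 ones)


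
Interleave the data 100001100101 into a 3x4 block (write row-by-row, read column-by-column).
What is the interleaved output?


Matrix:
  1000
  0110
  0101
Read columns: 100011010001

100011010001


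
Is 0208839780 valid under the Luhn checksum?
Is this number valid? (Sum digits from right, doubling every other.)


Luhn sum = 43
43 mod 10 = 3

Invalid (Luhn sum mod 10 = 3)


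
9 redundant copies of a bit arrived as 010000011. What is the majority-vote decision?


Ones: 3 out of 9
Threshold: 5

0 (3/9 voted 1)


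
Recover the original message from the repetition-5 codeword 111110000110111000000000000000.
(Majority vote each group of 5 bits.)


Groups: 11111, 00001, 10111, 00000, 00000, 00000
Majority votes: 101000

101000


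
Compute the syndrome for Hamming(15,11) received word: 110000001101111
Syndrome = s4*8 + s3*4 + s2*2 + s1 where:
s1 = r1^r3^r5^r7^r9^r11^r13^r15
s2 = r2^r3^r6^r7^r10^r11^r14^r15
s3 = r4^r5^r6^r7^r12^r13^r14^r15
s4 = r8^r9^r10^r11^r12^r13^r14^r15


s1=0, s2=0, s3=0, s4=0

Syndrome = 0 (no error)


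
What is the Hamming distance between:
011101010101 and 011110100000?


XOR: 000011110101
Count of 1s: 6

6


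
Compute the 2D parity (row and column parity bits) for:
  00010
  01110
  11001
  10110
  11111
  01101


Row parities: 111111
Column parities: 10001

Row P: 111111, Col P: 10001, Corner: 0


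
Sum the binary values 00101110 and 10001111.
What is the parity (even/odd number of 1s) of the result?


00101110 = 46
10001111 = 143
Sum = 189 = 10111101
1s count = 6

even parity (6 ones in 10111101)


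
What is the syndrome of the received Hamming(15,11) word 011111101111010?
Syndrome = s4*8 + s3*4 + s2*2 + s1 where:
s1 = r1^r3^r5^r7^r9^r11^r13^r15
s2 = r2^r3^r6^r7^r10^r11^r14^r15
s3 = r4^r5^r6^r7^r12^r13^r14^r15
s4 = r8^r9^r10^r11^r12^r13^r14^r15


s1=1, s2=1, s3=0, s4=1

Syndrome = 11 (error at position 11)


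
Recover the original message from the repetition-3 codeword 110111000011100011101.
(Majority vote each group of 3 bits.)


Groups: 110, 111, 000, 011, 100, 011, 101
Majority votes: 1101011

1101011


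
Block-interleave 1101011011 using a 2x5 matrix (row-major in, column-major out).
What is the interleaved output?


Matrix:
  11010
  11011
Read columns: 1111001101

1111001101


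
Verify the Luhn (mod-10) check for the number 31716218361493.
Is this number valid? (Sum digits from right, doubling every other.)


Luhn sum = 58
58 mod 10 = 8

Invalid (Luhn sum mod 10 = 8)


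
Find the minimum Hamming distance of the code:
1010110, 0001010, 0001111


Comparing all pairs, minimum distance: 2
Can detect 1 errors, correct 0 errors

2


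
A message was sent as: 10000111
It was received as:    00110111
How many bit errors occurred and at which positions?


XOR: 10110000

3 error(s) at position(s): 0, 2, 3


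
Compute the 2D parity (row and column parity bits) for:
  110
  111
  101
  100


Row parities: 0101
Column parities: 000

Row P: 0101, Col P: 000, Corner: 0


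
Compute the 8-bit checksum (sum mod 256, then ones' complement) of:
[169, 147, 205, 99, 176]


Sum = 796 mod 256 = 28
Complement = 227

227


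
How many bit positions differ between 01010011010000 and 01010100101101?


XOR: 00000111111101
Count of 1s: 8

8


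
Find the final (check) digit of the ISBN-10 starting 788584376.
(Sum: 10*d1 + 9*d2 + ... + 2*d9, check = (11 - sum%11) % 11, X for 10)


Weighted sum: 354
354 mod 11 = 2

Check digit: 9


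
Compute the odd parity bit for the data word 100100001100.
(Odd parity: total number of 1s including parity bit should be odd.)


Number of 1s in data: 4
Parity bit: 1

1


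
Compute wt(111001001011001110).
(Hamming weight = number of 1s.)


Counting 1s in 111001001011001110

10
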